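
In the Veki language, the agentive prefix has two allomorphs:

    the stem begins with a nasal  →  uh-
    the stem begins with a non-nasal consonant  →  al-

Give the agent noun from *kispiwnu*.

Since the first consonant of *kispiwnu* is /k/ (non-nasal), it takes al-, giving *alkispiwnu*.

alkispiwnu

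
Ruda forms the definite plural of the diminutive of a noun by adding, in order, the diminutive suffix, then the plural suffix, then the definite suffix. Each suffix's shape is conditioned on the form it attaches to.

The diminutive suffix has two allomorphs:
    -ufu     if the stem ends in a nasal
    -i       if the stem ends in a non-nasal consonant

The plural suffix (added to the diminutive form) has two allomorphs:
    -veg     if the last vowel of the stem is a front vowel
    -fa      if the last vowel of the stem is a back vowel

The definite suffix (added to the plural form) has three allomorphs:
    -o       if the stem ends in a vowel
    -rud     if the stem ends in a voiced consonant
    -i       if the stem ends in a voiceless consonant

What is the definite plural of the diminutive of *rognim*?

The final consonant of *rognim* is /m/, which is a nasal, so the diminutive suffix is -ufu, giving *rognimufu*.
The last vowel of the diminutive form *rognimufu* is /u/, which is a back vowel, so the plural suffix is -fa, giving *rognimufufa*.
The plural form *rognimufufa* — final sound /a/ (a vowel) → -o → *rognimufufao*.

rognimufufao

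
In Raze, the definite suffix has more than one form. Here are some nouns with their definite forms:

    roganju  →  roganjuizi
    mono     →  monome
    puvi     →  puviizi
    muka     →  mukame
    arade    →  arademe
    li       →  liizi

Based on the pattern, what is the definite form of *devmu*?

The alternation tracks the last vowel of the stem — -izi when the last vowel of the stem is a high vowel (*roganju*, *puvi*, *li*); -me when the last vowel of the stem is a non-high vowel (*mono*, *muka*, *arade*).
The last vowel of *devmu* is /u/, which is a high vowel, so the suffix is -izi, giving *devmuizi*.

devmuizi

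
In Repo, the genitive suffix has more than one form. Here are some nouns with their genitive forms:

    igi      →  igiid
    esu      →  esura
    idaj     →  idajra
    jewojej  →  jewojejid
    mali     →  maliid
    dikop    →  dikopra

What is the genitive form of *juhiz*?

The suffix is conditioned by the last vowel: -id when the last vowel of the stem is a front vowel (*igi*, *jewojej*, *mali*); -ra when the last vowel of the stem is a back vowel (*esu*, *idaj*, *dikop*).
The last vowel of *juhiz* is /i/, which is a front vowel, so the suffix is -id, giving *juhizid*.

juhizid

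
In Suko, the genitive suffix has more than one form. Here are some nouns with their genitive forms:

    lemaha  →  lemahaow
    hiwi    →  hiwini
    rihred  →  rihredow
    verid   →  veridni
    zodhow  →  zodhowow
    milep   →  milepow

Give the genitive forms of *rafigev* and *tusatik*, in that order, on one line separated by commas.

The suffix is conditioned by the last vowel: -ni when the last vowel of the stem is a high vowel (*hiwi*, *verid*); -ow when the last vowel of the stem is a non-high vowel (*lemaha*, *rihred*, *zodhow*, *milep*).
Since the last vowel of *rafigev* is /e/ (a non-high vowel), it takes -ow, giving *rafigevow*.
Since the last vowel of *tusatik* is /i/ (a high vowel), it takes -ni, giving *tusatikni*.

rafigevow, tusatikni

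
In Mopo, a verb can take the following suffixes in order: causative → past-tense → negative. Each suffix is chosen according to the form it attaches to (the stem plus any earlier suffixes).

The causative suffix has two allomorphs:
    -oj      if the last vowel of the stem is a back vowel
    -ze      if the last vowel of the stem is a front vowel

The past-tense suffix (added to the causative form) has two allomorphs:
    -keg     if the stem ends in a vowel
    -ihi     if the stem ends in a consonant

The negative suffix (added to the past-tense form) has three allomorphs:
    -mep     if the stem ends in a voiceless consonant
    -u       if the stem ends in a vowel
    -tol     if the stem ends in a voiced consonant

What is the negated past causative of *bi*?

*bi*: last vowel = /i/, a front vowel → -ze → *bize*.
Since the final sound of the causative form *bize* is /e/ (a vowel), it takes -keg, giving *bizekeg*.
The past-tense form *bizekeg* — final sound /g/ (a voiced consonant) → -tol → *bizekegtol*.

bizekegtol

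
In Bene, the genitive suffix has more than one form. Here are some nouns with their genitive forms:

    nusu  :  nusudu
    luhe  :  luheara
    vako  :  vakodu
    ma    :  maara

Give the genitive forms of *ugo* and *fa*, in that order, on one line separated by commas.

ugodu, faara

Looking at the last vowel of each stem: -du when the last vowel of the stem is a rounded vowel (*nusu*, *vako*); -ara when the last vowel of the stem is an unrounded vowel (*luhe*, *ma*).
The last vowel of *ugo* is /o/, which is a rounded vowel, so the suffix is -du, giving *ugodu*.
*fa* — last vowel /a/ (an unrounded vowel) → -ara → *faara*.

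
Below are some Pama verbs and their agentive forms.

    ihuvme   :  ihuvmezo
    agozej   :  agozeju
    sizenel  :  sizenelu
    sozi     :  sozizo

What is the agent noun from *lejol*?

Looking at the final sound of each stem: -u when the stem ends in a consonant (*agozej*, *sizenel*); -zo when the stem ends in a vowel (*ihuvme*, *sozi*).
*lejol* — final sound /l/ (a consonant) → -u → *lejolu*.

lejolu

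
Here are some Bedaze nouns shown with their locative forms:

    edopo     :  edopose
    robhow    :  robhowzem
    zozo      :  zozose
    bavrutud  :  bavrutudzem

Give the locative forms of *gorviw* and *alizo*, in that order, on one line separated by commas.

The pattern is consonant vs. vowel: -zem when the stem ends in a consonant (*robhow*, *bavrutud*); -se when the stem ends in a vowel (*edopo*, *zozo*).
*gorviw*: final sound = /w/, a consonant → -zem → *gorviwzem*.
*alizo*: final sound = /o/, a vowel → -se → *alizose*.

gorviwzem, alizose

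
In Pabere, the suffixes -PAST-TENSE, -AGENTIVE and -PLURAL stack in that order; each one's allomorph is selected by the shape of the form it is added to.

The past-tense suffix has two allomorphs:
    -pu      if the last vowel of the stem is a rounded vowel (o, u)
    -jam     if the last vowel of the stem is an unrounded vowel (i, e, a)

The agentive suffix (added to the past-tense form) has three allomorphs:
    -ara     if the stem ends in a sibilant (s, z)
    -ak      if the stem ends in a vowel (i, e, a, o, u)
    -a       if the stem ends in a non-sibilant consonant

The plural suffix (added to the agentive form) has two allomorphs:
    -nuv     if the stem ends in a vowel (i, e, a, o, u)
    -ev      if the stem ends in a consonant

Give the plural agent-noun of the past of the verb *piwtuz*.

piwtuzpuakev

The last vowel of *piwtuz* is /u/, which is a rounded vowel, so the past-tense suffix is -pu, giving *piwtuzpu*.
Since the final sound of the past-tense form *piwtuzpu* is /u/ (a vowel), it takes -ak, giving *piwtuzpuak*.
The agentive form *piwtuzpuak* — final sound /k/ (a consonant) → -ev → *piwtuzpuakev*.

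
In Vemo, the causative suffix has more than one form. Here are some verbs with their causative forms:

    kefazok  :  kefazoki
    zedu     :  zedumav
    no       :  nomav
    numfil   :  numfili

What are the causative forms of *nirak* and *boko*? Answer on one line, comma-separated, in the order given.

niraki, bokomav

The suffix is conditioned by the final sound: -i when the stem ends in a consonant (*kefazok*, *numfil*); -mav when the stem ends in a vowel (*zedu*, *no*).
Since the final sound of *nirak* is /k/ (a consonant), it takes -i, giving *niraki*.
*boko* — final sound /o/ (a vowel) → -mav → *bokomav*.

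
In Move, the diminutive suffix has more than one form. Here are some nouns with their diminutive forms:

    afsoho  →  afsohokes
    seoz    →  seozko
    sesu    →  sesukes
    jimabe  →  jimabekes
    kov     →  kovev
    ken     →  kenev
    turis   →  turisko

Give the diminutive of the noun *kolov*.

kolovev

Looking at the final sound of each stem: -ko when the stem ends in a sibilant (*seoz*, *turis*); -ev when the stem ends in a non-sibilant consonant (*kov*, *ken*); -kes when the stem ends in a vowel (*afsoho*, *sesu*, *jimabe*).
*kolov* — final sound /v/ (a non-sibilant consonant) → -ev → *kolovev*.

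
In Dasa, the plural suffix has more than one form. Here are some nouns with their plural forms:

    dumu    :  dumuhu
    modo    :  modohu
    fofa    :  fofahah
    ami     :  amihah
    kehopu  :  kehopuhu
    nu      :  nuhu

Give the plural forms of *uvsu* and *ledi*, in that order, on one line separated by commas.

The alternation tracks the last vowel of the stem — -hu when the last vowel of the stem is a rounded vowel (*dumu*, *modo*, *kehopu*, *nu*); -hah when the last vowel of the stem is an unrounded vowel (*fofa*, *ami*).
*uvsu* — last vowel /u/ (a rounded vowel) → -hu → *uvsuhu*.
*ledi* — last vowel /i/ (an unrounded vowel) → -hah → *ledihah*.

uvsuhu, ledihah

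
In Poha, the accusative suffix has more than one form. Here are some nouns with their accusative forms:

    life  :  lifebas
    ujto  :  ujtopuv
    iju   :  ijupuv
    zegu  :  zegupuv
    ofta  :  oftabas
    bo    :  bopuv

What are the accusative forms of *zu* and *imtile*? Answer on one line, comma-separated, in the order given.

Looking at the last vowel of each stem: -puv when the last vowel of the stem is a rounded vowel (*ujto*, *iju*, *zegu*, *bo*); -bas when the last vowel of the stem is an unrounded vowel (*life*, *ofta*).
*zu*: last vowel = /u/, a rounded vowel → -puv → *zupuv*.
Since the last vowel of *imtile* is /e/ (an unrounded vowel), it takes -bas, giving *imtilebas*.

zupuv, imtilebas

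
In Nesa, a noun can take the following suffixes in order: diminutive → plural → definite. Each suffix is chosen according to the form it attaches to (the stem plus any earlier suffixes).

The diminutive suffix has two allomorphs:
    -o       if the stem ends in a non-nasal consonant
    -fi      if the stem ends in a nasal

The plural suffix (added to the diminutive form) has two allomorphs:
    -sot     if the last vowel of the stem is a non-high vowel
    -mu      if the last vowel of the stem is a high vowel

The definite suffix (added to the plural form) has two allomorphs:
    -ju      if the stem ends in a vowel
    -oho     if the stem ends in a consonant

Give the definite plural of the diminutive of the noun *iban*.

*iban*: final consonant = /n/, a nasal → -fi → *ibanfi*.
The diminutive form *ibanfi* — last vowel /i/ (a high vowel) → -mu → *ibanfimu*.
The plural form *ibanfimu* — final sound /u/ (a vowel) → -ju → *ibanfimuju*.

ibanfimuju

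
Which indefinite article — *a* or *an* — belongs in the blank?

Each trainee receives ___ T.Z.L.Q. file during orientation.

a

The indefinite article is chosen by the initial *sound* of the following word, not its spelling.
The initialism *T.Z.L.Q.* is read letter by letter; the first letter, T, is pronounced /tiː/, which begins with a consonant sound.
So the article is *a*: Each trainee receives a T.Z.L.Q. file during orientation.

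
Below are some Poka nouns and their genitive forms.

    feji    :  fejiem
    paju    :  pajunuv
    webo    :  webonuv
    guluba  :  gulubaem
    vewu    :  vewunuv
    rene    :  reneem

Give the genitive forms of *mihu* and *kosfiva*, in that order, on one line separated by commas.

The alternation tracks the last vowel of the stem — -nuv when the last vowel of the stem is a rounded vowel (*paju*, *webo*, *vewu*); -em when the last vowel of the stem is an unrounded vowel (*feji*, *guluba*, *rene*).
The last vowel of *mihu* is /u/, which is a rounded vowel, so the suffix is -nuv, giving *mihunuv*.
Since the last vowel of *kosfiva* is /a/ (an unrounded vowel), it takes -em, giving *kosfivaem*.

mihunuv, kosfivaem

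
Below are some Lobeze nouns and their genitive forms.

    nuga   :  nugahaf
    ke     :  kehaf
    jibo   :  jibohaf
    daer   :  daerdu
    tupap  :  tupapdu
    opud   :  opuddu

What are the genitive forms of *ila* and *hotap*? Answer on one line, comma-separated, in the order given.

ilahaf, hotapdu

The pattern is consonant vs. vowel: -du when the stem ends in a consonant (*daer*, *tupap*, *opud*); -haf when the stem ends in a vowel (*nuga*, *ke*, *jibo*).
*ila*: final sound = /a/, a vowel → -haf → *ilahaf*.
*hotap* — final sound /p/ (a consonant) → -du → *hotapdu*.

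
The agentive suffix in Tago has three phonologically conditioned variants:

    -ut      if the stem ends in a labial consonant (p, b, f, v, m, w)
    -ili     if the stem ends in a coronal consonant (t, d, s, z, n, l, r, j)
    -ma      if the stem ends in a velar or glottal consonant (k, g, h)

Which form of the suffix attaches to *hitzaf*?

-ut

*hitzaf*: final consonant = /f/, labial → -ut.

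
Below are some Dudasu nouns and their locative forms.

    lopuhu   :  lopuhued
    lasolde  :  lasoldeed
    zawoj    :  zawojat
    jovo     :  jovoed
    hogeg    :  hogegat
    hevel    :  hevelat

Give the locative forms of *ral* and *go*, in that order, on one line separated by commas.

The suffix is conditioned by the final sound: -at when the stem ends in a consonant (*zawoj*, *hogeg*, *hevel*); -ed when the stem ends in a vowel (*lopuhu*, *lasolde*, *jovo*).
*ral*: final sound = /l/, a consonant → -at → *ralat*.
Since the final sound of *go* is /o/ (a vowel), it takes -ed, giving *goed*.

ralat, goed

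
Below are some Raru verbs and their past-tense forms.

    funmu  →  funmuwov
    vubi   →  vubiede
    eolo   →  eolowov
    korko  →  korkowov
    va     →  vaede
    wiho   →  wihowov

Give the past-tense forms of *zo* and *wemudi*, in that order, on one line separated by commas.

The pattern is rounding harmony: -wov when the last vowel of the stem is a rounded vowel (*funmu*, *eolo*, *korko*, *wiho*); -ede when the last vowel of the stem is an unrounded vowel (*vubi*, *va*).
*zo* — last vowel /o/ (a rounded vowel) → -wov → *zowov*.
*wemudi* — last vowel /i/ (an unrounded vowel) → -ede → *wemudiede*.

zowov, wemudiede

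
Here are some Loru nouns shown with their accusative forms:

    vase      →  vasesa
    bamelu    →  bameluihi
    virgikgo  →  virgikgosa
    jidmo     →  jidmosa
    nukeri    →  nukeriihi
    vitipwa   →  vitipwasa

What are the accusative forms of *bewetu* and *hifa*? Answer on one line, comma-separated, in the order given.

bewetuihi, hifasa

Looking at the last vowel of each stem: -ihi when the last vowel of the stem is a high vowel (*bamelu*, *nukeri*); -sa when the last vowel of the stem is a non-high vowel (*vase*, *virgikgo*, *jidmo*, *vitipwa*).
*bewetu*: last vowel = /u/, a high vowel → -ihi → *bewetuihi*.
*hifa* — last vowel /a/ (a non-high vowel) → -sa → *hifasa*.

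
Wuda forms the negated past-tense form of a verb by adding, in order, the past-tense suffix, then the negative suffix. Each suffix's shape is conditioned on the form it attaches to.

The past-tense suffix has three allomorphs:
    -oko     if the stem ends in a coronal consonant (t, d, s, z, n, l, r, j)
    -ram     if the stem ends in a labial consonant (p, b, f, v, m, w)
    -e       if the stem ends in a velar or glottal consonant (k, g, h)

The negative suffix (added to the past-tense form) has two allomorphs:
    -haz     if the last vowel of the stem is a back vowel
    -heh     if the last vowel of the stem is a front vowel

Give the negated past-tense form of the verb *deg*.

The final consonant of *deg* is /g/, which is velar/glottal, so the past-tense suffix is -e, giving *dege*.
The past-tense form *dege* — last vowel /e/ (a front vowel) → -heh → *degeheh*.

degeheh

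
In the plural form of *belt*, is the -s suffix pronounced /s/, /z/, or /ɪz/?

/s/

The stem *belt* ends in a voiceless non-sibilant consonant.
The plural suffix surfaces as /ɪz/ after sibilants, /s/ after other voiceless consonants, and /z/ after other voiced sounds.
So the plural -s on *belt* is pronounced /s/.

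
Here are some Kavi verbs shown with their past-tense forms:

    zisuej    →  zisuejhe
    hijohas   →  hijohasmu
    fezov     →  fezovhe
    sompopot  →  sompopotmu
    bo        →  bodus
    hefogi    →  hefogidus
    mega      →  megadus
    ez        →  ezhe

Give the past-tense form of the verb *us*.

usmu

Looking at the final sound of each stem: -mu when the stem ends in a voiceless consonant (*hijohas*, *sompopot*); -he when the stem ends in a voiced consonant (*zisuej*, *fezov*, *ez*); -dus when the stem ends in a vowel (*bo*, *hefogi*, *mega*).
The final sound of *us* is /s/, which is a voiceless consonant, so the suffix is -mu, giving *usmu*.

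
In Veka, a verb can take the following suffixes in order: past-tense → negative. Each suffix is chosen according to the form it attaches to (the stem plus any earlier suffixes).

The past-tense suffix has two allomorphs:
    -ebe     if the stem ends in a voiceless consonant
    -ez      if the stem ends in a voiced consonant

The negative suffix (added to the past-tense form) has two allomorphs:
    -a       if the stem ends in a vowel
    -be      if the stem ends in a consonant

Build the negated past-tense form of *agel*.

Since the final consonant of *agel* is /l/ (voiced), it takes -ez, giving *agelez*.
The final sound of the past-tense form *agelez* is /z/, which is a consonant, so the negative suffix is -be, giving *agelezbe*.

agelezbe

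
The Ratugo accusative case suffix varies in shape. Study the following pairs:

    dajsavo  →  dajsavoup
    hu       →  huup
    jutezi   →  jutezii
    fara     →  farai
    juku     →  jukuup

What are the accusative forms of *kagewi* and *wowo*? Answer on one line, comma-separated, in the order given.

kagewii, wowoup

The alternation tracks the last vowel of the stem — -up when the last vowel of the stem is a rounded vowel (*dajsavo*, *hu*, *juku*); -i when the last vowel of the stem is an unrounded vowel (*jutezi*, *fara*).
*kagewi* — last vowel /i/ (an unrounded vowel) → -i → *kagewii*.
*wowo* — last vowel /o/ (a rounded vowel) → -up → *wowoup*.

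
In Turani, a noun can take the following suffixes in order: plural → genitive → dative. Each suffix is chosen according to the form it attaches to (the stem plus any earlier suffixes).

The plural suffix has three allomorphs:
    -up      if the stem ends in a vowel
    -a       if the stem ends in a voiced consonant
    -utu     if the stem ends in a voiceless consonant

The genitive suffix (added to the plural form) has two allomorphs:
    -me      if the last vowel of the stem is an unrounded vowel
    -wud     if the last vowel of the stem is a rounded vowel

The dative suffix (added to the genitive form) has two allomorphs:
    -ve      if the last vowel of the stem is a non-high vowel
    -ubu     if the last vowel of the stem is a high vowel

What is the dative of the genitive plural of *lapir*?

*lapir* — final sound /r/ (a voiced consonant) → -a → *lapira*.
The plural form *lapira* — last vowel /a/ (an unrounded vowel) → -me → *lapirame*.
The genitive form *lapirame*: last vowel = /e/, a non-high vowel → -ve → *lapirameve*.

lapirameve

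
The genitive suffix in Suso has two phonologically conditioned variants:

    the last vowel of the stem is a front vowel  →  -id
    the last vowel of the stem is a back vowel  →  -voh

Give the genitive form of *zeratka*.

Since the last vowel of *zeratka* is /a/ (a back vowel), it takes -voh, giving *zeratkavoh*.

zeratkavoh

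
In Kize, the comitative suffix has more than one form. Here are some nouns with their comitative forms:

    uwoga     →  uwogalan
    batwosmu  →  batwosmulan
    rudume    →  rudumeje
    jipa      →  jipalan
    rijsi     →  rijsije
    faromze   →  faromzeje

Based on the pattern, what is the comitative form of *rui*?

The suffix is conditioned by the last vowel: -je when the last vowel of the stem is a front vowel (*rudume*, *rijsi*, *faromze*); -lan when the last vowel of the stem is a back vowel (*uwoga*, *batwosmu*, *jipa*).
The last vowel of *rui* is /i/, which is a front vowel, so the suffix is -je, giving *ruije*.

ruije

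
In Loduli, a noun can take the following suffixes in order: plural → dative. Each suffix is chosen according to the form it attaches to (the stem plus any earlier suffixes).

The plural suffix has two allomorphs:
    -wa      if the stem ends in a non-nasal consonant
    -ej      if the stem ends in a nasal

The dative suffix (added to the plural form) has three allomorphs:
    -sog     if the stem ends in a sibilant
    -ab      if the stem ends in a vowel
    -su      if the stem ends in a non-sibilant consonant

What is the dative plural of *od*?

odwaab

*od* — final consonant /d/ (non-nasal) → -wa → *odwa*.
Since the final sound of the plural form *odwa* is /a/ (a vowel), it takes -ab, giving *odwaab*.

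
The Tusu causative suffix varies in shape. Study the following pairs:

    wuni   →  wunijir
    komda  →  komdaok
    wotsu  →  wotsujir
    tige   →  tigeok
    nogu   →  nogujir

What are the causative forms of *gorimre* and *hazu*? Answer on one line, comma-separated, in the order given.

gorimreok, hazujir

The pattern is height harmony: -jir when the last vowel of the stem is a high vowel (*wuni*, *wotsu*, *nogu*); -ok when the last vowel of the stem is a non-high vowel (*komda*, *tige*).
*gorimre*: last vowel = /e/, a non-high vowel → -ok → *gorimreok*.
Since the last vowel of *hazu* is /u/ (a high vowel), it takes -jir, giving *hazujir*.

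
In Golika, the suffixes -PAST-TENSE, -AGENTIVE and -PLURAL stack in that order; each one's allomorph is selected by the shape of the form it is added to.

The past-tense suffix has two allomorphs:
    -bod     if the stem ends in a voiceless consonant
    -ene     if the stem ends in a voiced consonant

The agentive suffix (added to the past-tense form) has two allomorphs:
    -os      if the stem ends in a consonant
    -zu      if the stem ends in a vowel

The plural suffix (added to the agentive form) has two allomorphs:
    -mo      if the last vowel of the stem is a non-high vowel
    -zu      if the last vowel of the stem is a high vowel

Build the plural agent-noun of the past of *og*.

ogenezuzu

*og*: final consonant = /g/, voiced → -ene → *ogene*.
The final sound of the past-tense form *ogene* is /e/, which is a vowel, so the agentive suffix is -zu, giving *ogenezu*.
Since the last vowel of the agentive form *ogenezu* is /u/ (a high vowel), it takes -zu, giving *ogenezuzu*.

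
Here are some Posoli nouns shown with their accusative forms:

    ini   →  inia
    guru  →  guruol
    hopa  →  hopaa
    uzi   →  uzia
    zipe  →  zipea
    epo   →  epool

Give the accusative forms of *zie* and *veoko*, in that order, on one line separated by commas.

ziea, veokool

The suffix is conditioned by the last vowel: -ol when the last vowel of the stem is a rounded vowel (*guru*, *epo*); -a when the last vowel of the stem is an unrounded vowel (*ini*, *hopa*, *uzi*, *zipe*).
The last vowel of *zie* is /e/, which is an unrounded vowel, so the suffix is -a, giving *ziea*.
Since the last vowel of *veoko* is /o/ (a rounded vowel), it takes -ol, giving *veokool*.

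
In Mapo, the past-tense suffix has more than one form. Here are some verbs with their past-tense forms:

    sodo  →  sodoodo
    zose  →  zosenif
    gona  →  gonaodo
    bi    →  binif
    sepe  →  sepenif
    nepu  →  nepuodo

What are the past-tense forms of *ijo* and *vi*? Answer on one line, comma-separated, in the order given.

The suffix is conditioned by the last vowel: -nif when the last vowel of the stem is a front vowel (*zose*, *bi*, *sepe*); -odo when the last vowel of the stem is a back vowel (*sodo*, *gona*, *nepu*).
*ijo* — last vowel /o/ (a back vowel) → -odo → *ijoodo*.
*vi*: last vowel = /i/, a front vowel → -nif → *vinif*.

ijoodo, vinif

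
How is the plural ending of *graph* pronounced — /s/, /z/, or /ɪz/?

The stem *graph* ends in a voiceless non-sibilant consonant.
The plural suffix surfaces as /ɪz/ after sibilants, /s/ after other voiceless consonants, and /z/ after other voiced sounds.
So the plural -s on *graph* is pronounced /s/.

/s/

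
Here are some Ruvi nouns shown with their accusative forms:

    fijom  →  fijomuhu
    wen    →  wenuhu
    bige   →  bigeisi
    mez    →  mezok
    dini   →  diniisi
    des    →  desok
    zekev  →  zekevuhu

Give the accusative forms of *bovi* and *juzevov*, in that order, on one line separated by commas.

boviisi, juzevovuhu

The suffix is conditioned by the final sound: -ok when the stem ends in a sibilant (*mez*, *des*); -uhu when the stem ends in a non-sibilant consonant (*fijom*, *wen*, *zekev*); -isi when the stem ends in a vowel (*bige*, *dini*).
The final sound of *bovi* is /i/, which is a vowel, so the suffix is -isi, giving *boviisi*.
*juzevov*: final sound = /v/, a non-sibilant consonant → -uhu → *juzevovuhu*.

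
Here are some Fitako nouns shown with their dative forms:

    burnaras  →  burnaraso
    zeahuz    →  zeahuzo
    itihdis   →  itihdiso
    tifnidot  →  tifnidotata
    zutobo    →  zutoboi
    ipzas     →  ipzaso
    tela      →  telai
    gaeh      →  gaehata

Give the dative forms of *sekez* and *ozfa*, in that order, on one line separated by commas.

Looking at the final sound of each stem: -o when the stem ends in a sibilant (*burnaras*, *zeahuz*, *itihdis*, *ipzas*); -ata when the stem ends in a non-sibilant consonant (*tifnidot*, *gaeh*); -i when the stem ends in a vowel (*zutobo*, *tela*).
Since the final sound of *sekez* is /z/ (a sibilant), it takes -o, giving *sekezo*.
The final sound of *ozfa* is /a/, which is a vowel, so the suffix is -i, giving *ozfai*.

sekezo, ozfai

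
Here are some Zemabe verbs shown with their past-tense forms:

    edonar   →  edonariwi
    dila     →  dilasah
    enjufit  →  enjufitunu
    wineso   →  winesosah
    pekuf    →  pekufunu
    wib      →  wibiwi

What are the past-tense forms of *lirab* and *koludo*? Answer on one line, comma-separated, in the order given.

lirabiwi, koludosah

Looking at the final sound of each stem: -unu when the stem ends in a voiceless consonant (*enjufit*, *pekuf*); -iwi when the stem ends in a voiced consonant (*edonar*, *wib*); -sah when the stem ends in a vowel (*dila*, *wineso*).
Since the final sound of *lirab* is /b/ (a voiced consonant), it takes -iwi, giving *lirabiwi*.
*koludo*: final sound = /o/, a vowel → -sah → *koludosah*.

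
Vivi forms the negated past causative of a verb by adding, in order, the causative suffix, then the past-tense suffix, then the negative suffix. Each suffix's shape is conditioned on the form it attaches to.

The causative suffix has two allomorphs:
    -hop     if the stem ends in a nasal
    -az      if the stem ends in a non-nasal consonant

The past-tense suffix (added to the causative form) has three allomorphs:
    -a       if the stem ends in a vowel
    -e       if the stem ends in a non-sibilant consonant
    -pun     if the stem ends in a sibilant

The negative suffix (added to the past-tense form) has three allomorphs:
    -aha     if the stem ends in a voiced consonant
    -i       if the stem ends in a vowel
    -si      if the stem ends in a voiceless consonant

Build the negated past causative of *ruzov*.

ruzovazpunaha

*ruzov*: final consonant = /v/, non-nasal → -az → *ruzovaz*.
The causative form *ruzovaz* — final sound /z/ (a sibilant) → -pun → *ruzovazpun*.
The past-tense form *ruzovazpun*: final sound = /n/, a voiced consonant → -aha → *ruzovazpunaha*.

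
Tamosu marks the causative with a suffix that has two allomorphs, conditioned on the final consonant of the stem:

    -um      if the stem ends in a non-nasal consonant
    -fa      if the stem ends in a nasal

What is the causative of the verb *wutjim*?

wutjimfa

*wutjim*: final consonant = /m/, a nasal → -fa → *wutjimfa*.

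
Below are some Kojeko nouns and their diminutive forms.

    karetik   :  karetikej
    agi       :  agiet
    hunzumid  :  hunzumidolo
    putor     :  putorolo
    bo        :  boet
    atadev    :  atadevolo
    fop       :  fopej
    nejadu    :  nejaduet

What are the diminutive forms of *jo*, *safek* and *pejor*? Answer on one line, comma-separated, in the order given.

The alternation tracks the final sound of the stem — -ej when the stem ends in a voiceless consonant (*karetik*, *fop*); -olo when the stem ends in a voiced consonant (*hunzumid*, *putor*, *atadev*); -et when the stem ends in a vowel (*agi*, *bo*, *nejadu*).
*jo* — final sound /o/ (a vowel) → -et → *joet*.
Since the final sound of *safek* is /k/ (a voiceless consonant), it takes -ej, giving *safekej*.
*pejor*: final sound = /r/, a voiced consonant → -olo → *pejorolo*.

joet, safekej, pejorolo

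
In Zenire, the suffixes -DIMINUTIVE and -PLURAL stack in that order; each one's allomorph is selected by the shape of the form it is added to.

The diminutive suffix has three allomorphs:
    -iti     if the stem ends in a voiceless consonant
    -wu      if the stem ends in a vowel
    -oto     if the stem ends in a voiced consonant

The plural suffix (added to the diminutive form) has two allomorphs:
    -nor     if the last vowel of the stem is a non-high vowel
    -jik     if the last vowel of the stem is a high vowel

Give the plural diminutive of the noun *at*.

atitijik

*at* — final sound /t/ (a voiceless consonant) → -iti → *atiti*.
The last vowel of the diminutive form *atiti* is /i/, which is a high vowel, so the plural suffix is -jik, giving *atitijik*.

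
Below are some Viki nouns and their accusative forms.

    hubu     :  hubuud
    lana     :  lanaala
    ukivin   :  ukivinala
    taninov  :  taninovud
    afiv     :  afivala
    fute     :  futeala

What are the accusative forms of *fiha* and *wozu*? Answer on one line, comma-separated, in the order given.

fihaala, wozuud

The suffix is conditioned by the last vowel: -ud when the last vowel of the stem is a rounded vowel (*hubu*, *taninov*); -ala when the last vowel of the stem is an unrounded vowel (*lana*, *ukivin*, *afiv*, *fute*).
Since the last vowel of *fiha* is /a/ (an unrounded vowel), it takes -ala, giving *fihaala*.
*wozu*: last vowel = /u/, a rounded vowel → -ud → *wozuud*.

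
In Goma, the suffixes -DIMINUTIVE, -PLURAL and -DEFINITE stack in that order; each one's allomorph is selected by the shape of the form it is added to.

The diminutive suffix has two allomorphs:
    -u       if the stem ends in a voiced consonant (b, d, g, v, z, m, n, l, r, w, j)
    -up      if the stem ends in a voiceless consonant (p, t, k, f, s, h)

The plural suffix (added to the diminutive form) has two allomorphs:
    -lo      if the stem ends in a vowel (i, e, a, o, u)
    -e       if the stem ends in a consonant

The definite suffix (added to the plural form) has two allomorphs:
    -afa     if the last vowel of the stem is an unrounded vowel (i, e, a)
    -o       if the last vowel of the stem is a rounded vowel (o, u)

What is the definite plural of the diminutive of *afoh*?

The final consonant of *afoh* is /h/, which is voiceless, so the diminutive suffix is -up, giving *afohup*.
The final sound of the diminutive form *afohup* is /p/, which is a consonant, so the plural suffix is -e, giving *afohupe*.
The plural form *afohupe* — last vowel /e/ (an unrounded vowel) → -afa → *afohupeafa*.

afohupeafa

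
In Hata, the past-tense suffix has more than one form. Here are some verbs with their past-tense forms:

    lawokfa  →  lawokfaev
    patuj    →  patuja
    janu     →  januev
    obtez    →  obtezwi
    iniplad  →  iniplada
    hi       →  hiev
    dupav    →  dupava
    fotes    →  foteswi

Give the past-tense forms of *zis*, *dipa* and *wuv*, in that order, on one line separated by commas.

ziswi, dipaev, wuva

The pattern is sibilance of the final sound: -wi when the stem ends in a sibilant (*obtez*, *fotes*); -a when the stem ends in a non-sibilant consonant (*patuj*, *iniplad*, *dupav*); -ev when the stem ends in a vowel (*lawokfa*, *janu*, *hi*).
The final sound of *zis* is /s/, which is a sibilant, so the suffix is -wi, giving *ziswi*.
Since the final sound of *dipa* is /a/ (a vowel), it takes -ev, giving *dipaev*.
The final sound of *wuv* is /v/, which is a non-sibilant consonant, so the suffix is -a, giving *wuva*.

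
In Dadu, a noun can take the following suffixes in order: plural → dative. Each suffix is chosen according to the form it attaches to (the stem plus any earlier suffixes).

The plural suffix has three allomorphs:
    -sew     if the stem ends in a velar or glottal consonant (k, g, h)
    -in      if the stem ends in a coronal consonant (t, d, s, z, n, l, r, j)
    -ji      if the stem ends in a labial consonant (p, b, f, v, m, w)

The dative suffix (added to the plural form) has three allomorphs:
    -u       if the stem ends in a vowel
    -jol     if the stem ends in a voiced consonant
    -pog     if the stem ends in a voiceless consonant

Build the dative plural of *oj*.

*oj* — final consonant /j/ (coronal) → -in → *ojin*.
The plural form *ojin*: final sound = /n/, a voiced consonant → -jol → *ojinjol*.

ojinjol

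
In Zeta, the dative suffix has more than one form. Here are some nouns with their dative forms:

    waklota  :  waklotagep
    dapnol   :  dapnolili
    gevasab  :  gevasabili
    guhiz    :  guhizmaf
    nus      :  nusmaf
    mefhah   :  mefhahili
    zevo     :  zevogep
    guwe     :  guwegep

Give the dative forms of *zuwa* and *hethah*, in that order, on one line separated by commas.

The suffix is conditioned by the final sound: -maf when the stem ends in a sibilant (*guhiz*, *nus*); -ili when the stem ends in a non-sibilant consonant (*dapnol*, *gevasab*, *mefhah*); -gep when the stem ends in a vowel (*waklota*, *zevo*, *guwe*).
*zuwa* — final sound /a/ (a vowel) → -gep → *zuwagep*.
*hethah* — final sound /h/ (a non-sibilant consonant) → -ili → *hethahili*.

zuwagep, hethahili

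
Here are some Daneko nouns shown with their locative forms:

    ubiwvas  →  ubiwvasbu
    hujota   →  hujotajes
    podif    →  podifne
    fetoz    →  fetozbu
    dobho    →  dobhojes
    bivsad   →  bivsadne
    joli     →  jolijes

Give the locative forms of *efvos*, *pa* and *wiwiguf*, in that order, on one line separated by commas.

The pattern is sibilance of the final sound: -bu when the stem ends in a sibilant (*ubiwvas*, *fetoz*); -ne when the stem ends in a non-sibilant consonant (*podif*, *bivsad*); -jes when the stem ends in a vowel (*hujota*, *dobho*, *joli*).
*efvos*: final sound = /s/, a sibilant → -bu → *efvosbu*.
*pa* — final sound /a/ (a vowel) → -jes → *pajes*.
*wiwiguf* — final sound /f/ (a non-sibilant consonant) → -ne → *wiwigufne*.

efvosbu, pajes, wiwigufne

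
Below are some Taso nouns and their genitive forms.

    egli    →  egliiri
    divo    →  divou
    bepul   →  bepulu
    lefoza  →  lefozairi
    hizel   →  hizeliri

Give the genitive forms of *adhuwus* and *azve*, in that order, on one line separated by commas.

adhuwusu, azveiri

The pattern is rounding harmony: -u when the last vowel of the stem is a rounded vowel (*divo*, *bepul*); -iri when the last vowel of the stem is an unrounded vowel (*egli*, *lefoza*, *hizel*).
*adhuwus* — last vowel /u/ (a rounded vowel) → -u → *adhuwusu*.
*azve*: last vowel = /e/, an unrounded vowel → -iri → *azveiri*.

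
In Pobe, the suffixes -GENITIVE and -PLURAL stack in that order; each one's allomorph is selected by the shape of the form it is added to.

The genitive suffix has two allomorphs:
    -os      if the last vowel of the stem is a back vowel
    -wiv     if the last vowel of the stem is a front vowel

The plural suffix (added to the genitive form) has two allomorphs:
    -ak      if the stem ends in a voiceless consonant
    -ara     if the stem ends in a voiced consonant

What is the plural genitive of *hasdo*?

hasdoosak

*hasdo*: last vowel = /o/, a back vowel → -os → *hasdoos*.
The genitive form *hasdoos* — final consonant /s/ (voiceless) → -ak → *hasdoosak*.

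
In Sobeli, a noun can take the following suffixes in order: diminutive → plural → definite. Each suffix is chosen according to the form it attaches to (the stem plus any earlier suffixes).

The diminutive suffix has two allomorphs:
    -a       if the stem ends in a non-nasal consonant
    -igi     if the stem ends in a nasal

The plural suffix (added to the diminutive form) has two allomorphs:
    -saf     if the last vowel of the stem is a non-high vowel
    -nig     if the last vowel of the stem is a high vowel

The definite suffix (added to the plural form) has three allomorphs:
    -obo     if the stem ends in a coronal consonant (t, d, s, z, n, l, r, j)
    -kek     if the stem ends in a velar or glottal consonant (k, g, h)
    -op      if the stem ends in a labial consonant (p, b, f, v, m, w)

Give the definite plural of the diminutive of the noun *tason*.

tasoniginigkek

Since the final consonant of *tason* is /n/ (a nasal), it takes -igi, giving *tasonigi*.
The diminutive form *tasonigi* — last vowel /i/ (a high vowel) → -nig → *tasoniginig*.
The final consonant of the plural form *tasoniginig* is /g/, which is velar/glottal, so the definite suffix is -kek, giving *tasoniginigkek*.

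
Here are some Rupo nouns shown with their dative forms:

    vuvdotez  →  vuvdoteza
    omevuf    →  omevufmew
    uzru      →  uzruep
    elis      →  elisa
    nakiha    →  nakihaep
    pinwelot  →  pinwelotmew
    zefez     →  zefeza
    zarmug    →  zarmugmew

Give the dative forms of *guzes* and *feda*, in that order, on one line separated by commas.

The pattern is sibilance of the final sound: -a when the stem ends in a sibilant (*vuvdotez*, *elis*, *zefez*); -mew when the stem ends in a non-sibilant consonant (*omevuf*, *pinwelot*, *zarmug*); -ep when the stem ends in a vowel (*uzru*, *nakiha*).
*guzes*: final sound = /s/, a sibilant → -a → *guzesa*.
The final sound of *feda* is /a/, which is a vowel, so the suffix is -ep, giving *fedaep*.

guzesa, fedaep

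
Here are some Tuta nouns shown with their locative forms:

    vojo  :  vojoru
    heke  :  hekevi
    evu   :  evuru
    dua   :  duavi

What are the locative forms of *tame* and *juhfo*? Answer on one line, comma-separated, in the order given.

tamevi, juhforu

The pattern is rounding harmony: -ru when the last vowel of the stem is a rounded vowel (*vojo*, *evu*); -vi when the last vowel of the stem is an unrounded vowel (*heke*, *dua*).
*tame* — last vowel /e/ (an unrounded vowel) → -vi → *tamevi*.
The last vowel of *juhfo* is /o/, which is a rounded vowel, so the suffix is -ru, giving *juhforu*.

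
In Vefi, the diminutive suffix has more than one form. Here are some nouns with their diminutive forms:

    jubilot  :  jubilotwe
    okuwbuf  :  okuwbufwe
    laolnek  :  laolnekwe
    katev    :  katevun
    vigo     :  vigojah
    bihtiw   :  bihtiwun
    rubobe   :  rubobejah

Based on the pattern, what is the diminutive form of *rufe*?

rufejah

The alternation tracks the final sound of the stem — -we when the stem ends in a voiceless consonant (*jubilot*, *okuwbuf*, *laolnek*); -un when the stem ends in a voiced consonant (*katev*, *bihtiw*); -jah when the stem ends in a vowel (*vigo*, *rubobe*).
The final sound of *rufe* is /e/, which is a vowel, so the suffix is -jah, giving *rufejah*.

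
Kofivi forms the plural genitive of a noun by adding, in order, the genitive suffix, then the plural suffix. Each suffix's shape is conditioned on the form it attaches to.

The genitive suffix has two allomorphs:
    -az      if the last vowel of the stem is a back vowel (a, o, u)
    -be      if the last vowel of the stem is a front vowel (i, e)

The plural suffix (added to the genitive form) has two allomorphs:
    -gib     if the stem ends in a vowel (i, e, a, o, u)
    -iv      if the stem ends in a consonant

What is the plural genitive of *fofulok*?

The last vowel of *fofulok* is /o/, which is a back vowel, so the genitive suffix is -az, giving *fofulokaz*.
The final sound of the genitive form *fofulokaz* is /z/, which is a consonant, so the plural suffix is -iv, giving *fofulokaziv*.

fofulokaziv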